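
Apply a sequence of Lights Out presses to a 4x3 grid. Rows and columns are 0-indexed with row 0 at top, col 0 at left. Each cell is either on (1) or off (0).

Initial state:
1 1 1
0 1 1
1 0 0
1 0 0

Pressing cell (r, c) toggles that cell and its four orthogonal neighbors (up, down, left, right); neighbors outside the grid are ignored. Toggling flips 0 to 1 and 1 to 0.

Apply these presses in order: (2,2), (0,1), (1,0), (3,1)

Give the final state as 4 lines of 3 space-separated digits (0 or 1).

After press 1 at (2,2):
1 1 1
0 1 0
1 1 1
1 0 1

After press 2 at (0,1):
0 0 0
0 0 0
1 1 1
1 0 1

After press 3 at (1,0):
1 0 0
1 1 0
0 1 1
1 0 1

After press 4 at (3,1):
1 0 0
1 1 0
0 0 1
0 1 0

Answer: 1 0 0
1 1 0
0 0 1
0 1 0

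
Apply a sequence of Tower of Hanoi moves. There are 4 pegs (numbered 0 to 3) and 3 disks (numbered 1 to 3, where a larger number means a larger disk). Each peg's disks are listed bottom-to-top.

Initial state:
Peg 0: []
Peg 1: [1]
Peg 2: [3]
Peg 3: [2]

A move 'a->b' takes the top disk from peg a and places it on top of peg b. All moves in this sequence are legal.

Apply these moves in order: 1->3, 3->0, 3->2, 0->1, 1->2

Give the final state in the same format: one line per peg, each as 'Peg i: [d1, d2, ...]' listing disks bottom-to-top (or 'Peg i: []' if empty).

After move 1 (1->3):
Peg 0: []
Peg 1: []
Peg 2: [3]
Peg 3: [2, 1]

After move 2 (3->0):
Peg 0: [1]
Peg 1: []
Peg 2: [3]
Peg 3: [2]

After move 3 (3->2):
Peg 0: [1]
Peg 1: []
Peg 2: [3, 2]
Peg 3: []

After move 4 (0->1):
Peg 0: []
Peg 1: [1]
Peg 2: [3, 2]
Peg 3: []

After move 5 (1->2):
Peg 0: []
Peg 1: []
Peg 2: [3, 2, 1]
Peg 3: []

Answer: Peg 0: []
Peg 1: []
Peg 2: [3, 2, 1]
Peg 3: []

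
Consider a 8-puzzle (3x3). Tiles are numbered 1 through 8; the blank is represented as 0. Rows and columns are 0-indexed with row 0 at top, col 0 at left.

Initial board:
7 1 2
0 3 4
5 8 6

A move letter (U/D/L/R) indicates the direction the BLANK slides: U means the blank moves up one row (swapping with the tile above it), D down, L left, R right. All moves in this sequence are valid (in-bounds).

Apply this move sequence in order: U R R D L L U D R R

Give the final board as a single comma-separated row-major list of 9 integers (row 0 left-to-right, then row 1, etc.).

After move 1 (U):
0 1 2
7 3 4
5 8 6

After move 2 (R):
1 0 2
7 3 4
5 8 6

After move 3 (R):
1 2 0
7 3 4
5 8 6

After move 4 (D):
1 2 4
7 3 0
5 8 6

After move 5 (L):
1 2 4
7 0 3
5 8 6

After move 6 (L):
1 2 4
0 7 3
5 8 6

After move 7 (U):
0 2 4
1 7 3
5 8 6

After move 8 (D):
1 2 4
0 7 3
5 8 6

After move 9 (R):
1 2 4
7 0 3
5 8 6

After move 10 (R):
1 2 4
7 3 0
5 8 6

Answer: 1, 2, 4, 7, 3, 0, 5, 8, 6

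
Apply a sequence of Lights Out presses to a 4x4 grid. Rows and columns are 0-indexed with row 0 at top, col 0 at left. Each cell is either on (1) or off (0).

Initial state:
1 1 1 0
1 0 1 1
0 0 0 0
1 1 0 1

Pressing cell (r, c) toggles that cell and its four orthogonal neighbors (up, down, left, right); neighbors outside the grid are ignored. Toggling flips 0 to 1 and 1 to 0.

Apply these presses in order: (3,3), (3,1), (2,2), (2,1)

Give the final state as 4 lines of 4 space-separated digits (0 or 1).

Answer: 1 1 1 0
1 1 0 1
1 1 0 0
0 1 1 0

Derivation:
After press 1 at (3,3):
1 1 1 0
1 0 1 1
0 0 0 1
1 1 1 0

After press 2 at (3,1):
1 1 1 0
1 0 1 1
0 1 0 1
0 0 0 0

After press 3 at (2,2):
1 1 1 0
1 0 0 1
0 0 1 0
0 0 1 0

After press 4 at (2,1):
1 1 1 0
1 1 0 1
1 1 0 0
0 1 1 0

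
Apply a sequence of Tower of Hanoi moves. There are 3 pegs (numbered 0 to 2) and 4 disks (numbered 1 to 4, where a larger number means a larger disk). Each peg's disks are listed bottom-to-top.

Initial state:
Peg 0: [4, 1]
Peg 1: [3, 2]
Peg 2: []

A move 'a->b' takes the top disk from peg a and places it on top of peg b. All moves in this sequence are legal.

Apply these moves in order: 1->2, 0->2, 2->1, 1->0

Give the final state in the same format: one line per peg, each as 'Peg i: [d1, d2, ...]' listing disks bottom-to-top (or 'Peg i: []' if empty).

Answer: Peg 0: [4, 1]
Peg 1: [3]
Peg 2: [2]

Derivation:
After move 1 (1->2):
Peg 0: [4, 1]
Peg 1: [3]
Peg 2: [2]

After move 2 (0->2):
Peg 0: [4]
Peg 1: [3]
Peg 2: [2, 1]

After move 3 (2->1):
Peg 0: [4]
Peg 1: [3, 1]
Peg 2: [2]

After move 4 (1->0):
Peg 0: [4, 1]
Peg 1: [3]
Peg 2: [2]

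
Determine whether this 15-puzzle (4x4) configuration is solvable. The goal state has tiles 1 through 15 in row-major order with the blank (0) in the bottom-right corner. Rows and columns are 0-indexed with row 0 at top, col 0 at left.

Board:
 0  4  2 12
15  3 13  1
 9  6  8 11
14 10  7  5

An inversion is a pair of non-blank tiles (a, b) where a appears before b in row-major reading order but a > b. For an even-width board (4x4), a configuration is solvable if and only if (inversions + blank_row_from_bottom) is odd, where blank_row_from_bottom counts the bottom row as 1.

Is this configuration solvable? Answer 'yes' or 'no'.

Answer: yes

Derivation:
Inversions: 49
Blank is in row 0 (0-indexed from top), which is row 4 counting from the bottom (bottom = 1).
49 + 4 = 53, which is odd, so the puzzle is solvable.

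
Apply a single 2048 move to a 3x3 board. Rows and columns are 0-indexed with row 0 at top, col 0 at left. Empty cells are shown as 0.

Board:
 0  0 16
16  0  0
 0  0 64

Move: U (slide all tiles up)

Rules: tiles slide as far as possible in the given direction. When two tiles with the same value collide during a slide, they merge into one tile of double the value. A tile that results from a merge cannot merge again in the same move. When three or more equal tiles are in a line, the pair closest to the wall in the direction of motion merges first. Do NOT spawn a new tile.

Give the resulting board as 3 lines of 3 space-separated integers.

Slide up:
col 0: [0, 16, 0] -> [16, 0, 0]
col 1: [0, 0, 0] -> [0, 0, 0]
col 2: [16, 0, 64] -> [16, 64, 0]

Answer: 16  0 16
 0  0 64
 0  0  0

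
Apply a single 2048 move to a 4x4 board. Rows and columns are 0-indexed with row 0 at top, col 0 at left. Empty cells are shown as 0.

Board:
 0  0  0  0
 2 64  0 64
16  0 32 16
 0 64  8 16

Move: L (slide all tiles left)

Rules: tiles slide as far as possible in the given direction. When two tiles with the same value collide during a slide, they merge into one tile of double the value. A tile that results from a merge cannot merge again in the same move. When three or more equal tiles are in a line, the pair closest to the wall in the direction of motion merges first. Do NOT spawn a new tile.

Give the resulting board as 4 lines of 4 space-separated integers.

Answer:   0   0   0   0
  2 128   0   0
 16  32  16   0
 64   8  16   0

Derivation:
Slide left:
row 0: [0, 0, 0, 0] -> [0, 0, 0, 0]
row 1: [2, 64, 0, 64] -> [2, 128, 0, 0]
row 2: [16, 0, 32, 16] -> [16, 32, 16, 0]
row 3: [0, 64, 8, 16] -> [64, 8, 16, 0]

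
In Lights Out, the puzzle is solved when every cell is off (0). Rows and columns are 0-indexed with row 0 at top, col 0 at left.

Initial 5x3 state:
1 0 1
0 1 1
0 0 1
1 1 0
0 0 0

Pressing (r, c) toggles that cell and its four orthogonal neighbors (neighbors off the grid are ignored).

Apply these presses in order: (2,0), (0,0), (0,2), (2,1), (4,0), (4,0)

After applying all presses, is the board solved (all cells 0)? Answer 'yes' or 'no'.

After press 1 at (2,0):
1 0 1
1 1 1
1 1 1
0 1 0
0 0 0

After press 2 at (0,0):
0 1 1
0 1 1
1 1 1
0 1 0
0 0 0

After press 3 at (0,2):
0 0 0
0 1 0
1 1 1
0 1 0
0 0 0

After press 4 at (2,1):
0 0 0
0 0 0
0 0 0
0 0 0
0 0 0

After press 5 at (4,0):
0 0 0
0 0 0
0 0 0
1 0 0
1 1 0

After press 6 at (4,0):
0 0 0
0 0 0
0 0 0
0 0 0
0 0 0

Lights still on: 0

Answer: yes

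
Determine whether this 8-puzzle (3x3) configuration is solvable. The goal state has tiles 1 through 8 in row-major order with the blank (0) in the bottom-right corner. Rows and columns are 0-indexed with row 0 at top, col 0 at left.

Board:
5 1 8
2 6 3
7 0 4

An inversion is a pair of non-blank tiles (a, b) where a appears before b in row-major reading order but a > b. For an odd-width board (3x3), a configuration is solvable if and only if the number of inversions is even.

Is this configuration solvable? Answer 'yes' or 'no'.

Answer: yes

Derivation:
Inversions (pairs i<j in row-major order where tile[i] > tile[j] > 0): 12
12 is even, so the puzzle is solvable.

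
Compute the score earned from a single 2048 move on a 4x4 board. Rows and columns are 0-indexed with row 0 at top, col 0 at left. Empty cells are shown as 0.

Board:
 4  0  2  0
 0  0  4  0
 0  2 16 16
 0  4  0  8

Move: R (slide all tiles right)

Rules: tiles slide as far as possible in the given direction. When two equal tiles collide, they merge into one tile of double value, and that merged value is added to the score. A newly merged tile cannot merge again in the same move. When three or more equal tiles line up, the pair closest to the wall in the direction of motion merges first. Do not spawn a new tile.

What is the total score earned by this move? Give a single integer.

Answer: 32

Derivation:
Slide right:
row 0: [4, 0, 2, 0] -> [0, 0, 4, 2]  score +0 (running 0)
row 1: [0, 0, 4, 0] -> [0, 0, 0, 4]  score +0 (running 0)
row 2: [0, 2, 16, 16] -> [0, 0, 2, 32]  score +32 (running 32)
row 3: [0, 4, 0, 8] -> [0, 0, 4, 8]  score +0 (running 32)
Board after move:
 0  0  4  2
 0  0  0  4
 0  0  2 32
 0  0  4  8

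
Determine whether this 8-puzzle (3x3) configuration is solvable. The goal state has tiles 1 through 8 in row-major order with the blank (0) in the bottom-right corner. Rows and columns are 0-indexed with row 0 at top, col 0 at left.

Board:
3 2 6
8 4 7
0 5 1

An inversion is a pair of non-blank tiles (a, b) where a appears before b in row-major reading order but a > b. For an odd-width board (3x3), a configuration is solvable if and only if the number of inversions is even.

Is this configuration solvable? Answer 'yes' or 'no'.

Inversions (pairs i<j in row-major order where tile[i] > tile[j] > 0): 14
14 is even, so the puzzle is solvable.

Answer: yes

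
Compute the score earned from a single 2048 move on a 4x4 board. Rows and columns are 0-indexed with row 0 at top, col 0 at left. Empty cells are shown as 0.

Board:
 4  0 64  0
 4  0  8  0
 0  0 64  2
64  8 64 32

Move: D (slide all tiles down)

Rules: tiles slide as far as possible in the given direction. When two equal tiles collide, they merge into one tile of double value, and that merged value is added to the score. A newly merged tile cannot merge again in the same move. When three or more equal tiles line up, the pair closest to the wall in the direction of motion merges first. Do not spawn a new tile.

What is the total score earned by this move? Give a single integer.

Answer: 136

Derivation:
Slide down:
col 0: [4, 4, 0, 64] -> [0, 0, 8, 64]  score +8 (running 8)
col 1: [0, 0, 0, 8] -> [0, 0, 0, 8]  score +0 (running 8)
col 2: [64, 8, 64, 64] -> [0, 64, 8, 128]  score +128 (running 136)
col 3: [0, 0, 2, 32] -> [0, 0, 2, 32]  score +0 (running 136)
Board after move:
  0   0   0   0
  0   0  64   0
  8   0   8   2
 64   8 128  32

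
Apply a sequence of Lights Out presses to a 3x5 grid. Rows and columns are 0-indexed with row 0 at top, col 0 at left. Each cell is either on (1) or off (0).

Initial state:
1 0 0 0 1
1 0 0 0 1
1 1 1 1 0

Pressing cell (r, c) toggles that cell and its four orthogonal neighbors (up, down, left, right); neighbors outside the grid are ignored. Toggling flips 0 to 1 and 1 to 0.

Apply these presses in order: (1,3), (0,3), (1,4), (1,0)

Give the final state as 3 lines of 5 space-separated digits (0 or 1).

After press 1 at (1,3):
1 0 0 1 1
1 0 1 1 0
1 1 1 0 0

After press 2 at (0,3):
1 0 1 0 0
1 0 1 0 0
1 1 1 0 0

After press 3 at (1,4):
1 0 1 0 1
1 0 1 1 1
1 1 1 0 1

After press 4 at (1,0):
0 0 1 0 1
0 1 1 1 1
0 1 1 0 1

Answer: 0 0 1 0 1
0 1 1 1 1
0 1 1 0 1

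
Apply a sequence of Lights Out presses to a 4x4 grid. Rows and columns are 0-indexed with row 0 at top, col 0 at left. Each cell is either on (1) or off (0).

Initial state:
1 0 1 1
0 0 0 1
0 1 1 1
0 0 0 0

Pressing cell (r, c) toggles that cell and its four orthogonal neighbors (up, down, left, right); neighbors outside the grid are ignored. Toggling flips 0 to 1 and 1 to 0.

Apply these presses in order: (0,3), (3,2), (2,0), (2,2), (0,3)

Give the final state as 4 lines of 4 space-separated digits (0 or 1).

After press 1 at (0,3):
1 0 0 0
0 0 0 0
0 1 1 1
0 0 0 0

After press 2 at (3,2):
1 0 0 0
0 0 0 0
0 1 0 1
0 1 1 1

After press 3 at (2,0):
1 0 0 0
1 0 0 0
1 0 0 1
1 1 1 1

After press 4 at (2,2):
1 0 0 0
1 0 1 0
1 1 1 0
1 1 0 1

After press 5 at (0,3):
1 0 1 1
1 0 1 1
1 1 1 0
1 1 0 1

Answer: 1 0 1 1
1 0 1 1
1 1 1 0
1 1 0 1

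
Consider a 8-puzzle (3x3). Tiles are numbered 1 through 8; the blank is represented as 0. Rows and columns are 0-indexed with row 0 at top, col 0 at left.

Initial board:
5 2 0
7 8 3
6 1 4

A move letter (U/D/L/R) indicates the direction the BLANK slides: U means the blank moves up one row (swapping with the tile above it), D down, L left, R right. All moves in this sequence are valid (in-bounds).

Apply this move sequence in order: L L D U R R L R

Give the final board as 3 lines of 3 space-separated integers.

After move 1 (L):
5 0 2
7 8 3
6 1 4

After move 2 (L):
0 5 2
7 8 3
6 1 4

After move 3 (D):
7 5 2
0 8 3
6 1 4

After move 4 (U):
0 5 2
7 8 3
6 1 4

After move 5 (R):
5 0 2
7 8 3
6 1 4

After move 6 (R):
5 2 0
7 8 3
6 1 4

After move 7 (L):
5 0 2
7 8 3
6 1 4

After move 8 (R):
5 2 0
7 8 3
6 1 4

Answer: 5 2 0
7 8 3
6 1 4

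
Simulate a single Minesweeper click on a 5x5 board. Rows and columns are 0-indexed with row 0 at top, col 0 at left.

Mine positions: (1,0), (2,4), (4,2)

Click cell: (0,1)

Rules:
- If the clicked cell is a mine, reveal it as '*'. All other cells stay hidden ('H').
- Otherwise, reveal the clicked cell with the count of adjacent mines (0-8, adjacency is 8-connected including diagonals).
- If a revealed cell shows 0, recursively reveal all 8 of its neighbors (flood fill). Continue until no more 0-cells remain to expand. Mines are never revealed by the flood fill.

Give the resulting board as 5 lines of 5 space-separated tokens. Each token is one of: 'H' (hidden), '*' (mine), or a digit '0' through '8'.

H 1 H H H
H H H H H
H H H H H
H H H H H
H H H H H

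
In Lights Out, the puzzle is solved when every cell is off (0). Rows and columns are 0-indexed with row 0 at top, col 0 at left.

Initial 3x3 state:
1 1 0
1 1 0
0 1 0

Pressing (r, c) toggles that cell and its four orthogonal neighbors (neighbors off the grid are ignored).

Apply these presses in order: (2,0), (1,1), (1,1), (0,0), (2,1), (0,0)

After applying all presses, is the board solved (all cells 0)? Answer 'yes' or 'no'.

Answer: no

Derivation:
After press 1 at (2,0):
1 1 0
0 1 0
1 0 0

After press 2 at (1,1):
1 0 0
1 0 1
1 1 0

After press 3 at (1,1):
1 1 0
0 1 0
1 0 0

After press 4 at (0,0):
0 0 0
1 1 0
1 0 0

After press 5 at (2,1):
0 0 0
1 0 0
0 1 1

After press 6 at (0,0):
1 1 0
0 0 0
0 1 1

Lights still on: 4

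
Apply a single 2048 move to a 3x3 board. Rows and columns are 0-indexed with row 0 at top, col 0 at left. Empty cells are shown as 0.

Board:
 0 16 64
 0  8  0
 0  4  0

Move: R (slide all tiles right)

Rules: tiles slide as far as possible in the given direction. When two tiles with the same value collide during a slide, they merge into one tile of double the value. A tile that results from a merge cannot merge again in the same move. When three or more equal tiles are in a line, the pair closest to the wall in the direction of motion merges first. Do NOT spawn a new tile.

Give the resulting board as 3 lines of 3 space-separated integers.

Answer:  0 16 64
 0  0  8
 0  0  4

Derivation:
Slide right:
row 0: [0, 16, 64] -> [0, 16, 64]
row 1: [0, 8, 0] -> [0, 0, 8]
row 2: [0, 4, 0] -> [0, 0, 4]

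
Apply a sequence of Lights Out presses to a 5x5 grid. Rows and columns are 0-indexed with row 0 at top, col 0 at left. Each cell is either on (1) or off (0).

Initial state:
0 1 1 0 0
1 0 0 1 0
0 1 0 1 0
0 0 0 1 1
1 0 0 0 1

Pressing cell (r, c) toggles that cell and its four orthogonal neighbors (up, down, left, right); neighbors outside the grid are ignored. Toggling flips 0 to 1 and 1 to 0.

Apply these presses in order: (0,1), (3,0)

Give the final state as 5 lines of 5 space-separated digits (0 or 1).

After press 1 at (0,1):
1 0 0 0 0
1 1 0 1 0
0 1 0 1 0
0 0 0 1 1
1 0 0 0 1

After press 2 at (3,0):
1 0 0 0 0
1 1 0 1 0
1 1 0 1 0
1 1 0 1 1
0 0 0 0 1

Answer: 1 0 0 0 0
1 1 0 1 0
1 1 0 1 0
1 1 0 1 1
0 0 0 0 1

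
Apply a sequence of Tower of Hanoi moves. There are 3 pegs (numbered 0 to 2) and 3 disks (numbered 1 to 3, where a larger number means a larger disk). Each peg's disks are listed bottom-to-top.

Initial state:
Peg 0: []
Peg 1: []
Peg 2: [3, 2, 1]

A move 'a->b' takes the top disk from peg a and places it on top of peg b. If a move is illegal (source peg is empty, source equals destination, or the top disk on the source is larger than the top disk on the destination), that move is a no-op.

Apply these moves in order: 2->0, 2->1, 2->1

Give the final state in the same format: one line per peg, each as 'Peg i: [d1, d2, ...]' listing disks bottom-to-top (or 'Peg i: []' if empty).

Answer: Peg 0: [1]
Peg 1: [2]
Peg 2: [3]

Derivation:
After move 1 (2->0):
Peg 0: [1]
Peg 1: []
Peg 2: [3, 2]

After move 2 (2->1):
Peg 0: [1]
Peg 1: [2]
Peg 2: [3]

After move 3 (2->1):
Peg 0: [1]
Peg 1: [2]
Peg 2: [3]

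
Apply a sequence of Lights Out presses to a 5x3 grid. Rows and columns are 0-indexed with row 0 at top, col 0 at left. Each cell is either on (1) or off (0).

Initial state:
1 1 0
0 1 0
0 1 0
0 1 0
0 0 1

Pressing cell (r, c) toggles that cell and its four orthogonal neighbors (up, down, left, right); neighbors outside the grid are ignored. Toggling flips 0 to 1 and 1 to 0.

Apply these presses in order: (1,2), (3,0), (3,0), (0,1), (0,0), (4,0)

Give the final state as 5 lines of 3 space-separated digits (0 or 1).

Answer: 1 1 0
1 1 1
0 1 1
1 1 0
1 1 1

Derivation:
After press 1 at (1,2):
1 1 1
0 0 1
0 1 1
0 1 0
0 0 1

After press 2 at (3,0):
1 1 1
0 0 1
1 1 1
1 0 0
1 0 1

After press 3 at (3,0):
1 1 1
0 0 1
0 1 1
0 1 0
0 0 1

After press 4 at (0,1):
0 0 0
0 1 1
0 1 1
0 1 0
0 0 1

After press 5 at (0,0):
1 1 0
1 1 1
0 1 1
0 1 0
0 0 1

After press 6 at (4,0):
1 1 0
1 1 1
0 1 1
1 1 0
1 1 1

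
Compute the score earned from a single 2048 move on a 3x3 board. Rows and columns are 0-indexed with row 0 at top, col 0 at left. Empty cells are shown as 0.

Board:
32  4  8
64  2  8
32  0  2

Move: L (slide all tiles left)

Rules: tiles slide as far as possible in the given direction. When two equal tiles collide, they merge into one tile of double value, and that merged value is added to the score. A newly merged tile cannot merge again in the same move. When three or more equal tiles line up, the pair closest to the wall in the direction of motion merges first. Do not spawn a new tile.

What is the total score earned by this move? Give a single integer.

Answer: 0

Derivation:
Slide left:
row 0: [32, 4, 8] -> [32, 4, 8]  score +0 (running 0)
row 1: [64, 2, 8] -> [64, 2, 8]  score +0 (running 0)
row 2: [32, 0, 2] -> [32, 2, 0]  score +0 (running 0)
Board after move:
32  4  8
64  2  8
32  2  0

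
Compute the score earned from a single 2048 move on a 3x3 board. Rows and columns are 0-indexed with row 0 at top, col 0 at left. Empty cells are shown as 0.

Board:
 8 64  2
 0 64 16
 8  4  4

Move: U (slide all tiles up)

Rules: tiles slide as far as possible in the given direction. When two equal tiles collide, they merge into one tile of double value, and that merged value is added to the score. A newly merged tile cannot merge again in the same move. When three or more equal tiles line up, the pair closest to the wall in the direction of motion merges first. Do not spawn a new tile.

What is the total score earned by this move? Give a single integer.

Answer: 144

Derivation:
Slide up:
col 0: [8, 0, 8] -> [16, 0, 0]  score +16 (running 16)
col 1: [64, 64, 4] -> [128, 4, 0]  score +128 (running 144)
col 2: [2, 16, 4] -> [2, 16, 4]  score +0 (running 144)
Board after move:
 16 128   2
  0   4  16
  0   0   4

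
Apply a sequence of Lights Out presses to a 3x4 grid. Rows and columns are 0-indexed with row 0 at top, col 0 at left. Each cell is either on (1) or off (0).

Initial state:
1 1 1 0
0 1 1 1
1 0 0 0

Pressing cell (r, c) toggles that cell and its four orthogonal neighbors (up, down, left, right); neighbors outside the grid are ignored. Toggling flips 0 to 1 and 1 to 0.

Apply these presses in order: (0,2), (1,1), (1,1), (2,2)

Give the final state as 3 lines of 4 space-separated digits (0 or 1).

After press 1 at (0,2):
1 0 0 1
0 1 0 1
1 0 0 0

After press 2 at (1,1):
1 1 0 1
1 0 1 1
1 1 0 0

After press 3 at (1,1):
1 0 0 1
0 1 0 1
1 0 0 0

After press 4 at (2,2):
1 0 0 1
0 1 1 1
1 1 1 1

Answer: 1 0 0 1
0 1 1 1
1 1 1 1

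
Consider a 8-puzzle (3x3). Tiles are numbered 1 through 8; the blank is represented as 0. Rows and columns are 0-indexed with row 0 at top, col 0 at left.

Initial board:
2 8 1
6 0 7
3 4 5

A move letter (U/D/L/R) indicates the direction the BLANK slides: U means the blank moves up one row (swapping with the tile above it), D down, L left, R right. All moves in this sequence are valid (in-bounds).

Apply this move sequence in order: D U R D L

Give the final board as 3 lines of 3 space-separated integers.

After move 1 (D):
2 8 1
6 4 7
3 0 5

After move 2 (U):
2 8 1
6 0 7
3 4 5

After move 3 (R):
2 8 1
6 7 0
3 4 5

After move 4 (D):
2 8 1
6 7 5
3 4 0

After move 5 (L):
2 8 1
6 7 5
3 0 4

Answer: 2 8 1
6 7 5
3 0 4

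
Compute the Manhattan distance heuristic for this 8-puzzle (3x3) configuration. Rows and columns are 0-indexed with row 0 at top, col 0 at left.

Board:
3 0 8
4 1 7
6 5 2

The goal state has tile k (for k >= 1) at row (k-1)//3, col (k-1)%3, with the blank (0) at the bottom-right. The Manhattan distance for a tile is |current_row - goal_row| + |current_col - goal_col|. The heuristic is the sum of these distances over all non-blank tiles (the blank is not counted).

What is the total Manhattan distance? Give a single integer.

Tile 3: at (0,0), goal (0,2), distance |0-0|+|0-2| = 2
Tile 8: at (0,2), goal (2,1), distance |0-2|+|2-1| = 3
Tile 4: at (1,0), goal (1,0), distance |1-1|+|0-0| = 0
Tile 1: at (1,1), goal (0,0), distance |1-0|+|1-0| = 2
Tile 7: at (1,2), goal (2,0), distance |1-2|+|2-0| = 3
Tile 6: at (2,0), goal (1,2), distance |2-1|+|0-2| = 3
Tile 5: at (2,1), goal (1,1), distance |2-1|+|1-1| = 1
Tile 2: at (2,2), goal (0,1), distance |2-0|+|2-1| = 3
Sum: 2 + 3 + 0 + 2 + 3 + 3 + 1 + 3 = 17

Answer: 17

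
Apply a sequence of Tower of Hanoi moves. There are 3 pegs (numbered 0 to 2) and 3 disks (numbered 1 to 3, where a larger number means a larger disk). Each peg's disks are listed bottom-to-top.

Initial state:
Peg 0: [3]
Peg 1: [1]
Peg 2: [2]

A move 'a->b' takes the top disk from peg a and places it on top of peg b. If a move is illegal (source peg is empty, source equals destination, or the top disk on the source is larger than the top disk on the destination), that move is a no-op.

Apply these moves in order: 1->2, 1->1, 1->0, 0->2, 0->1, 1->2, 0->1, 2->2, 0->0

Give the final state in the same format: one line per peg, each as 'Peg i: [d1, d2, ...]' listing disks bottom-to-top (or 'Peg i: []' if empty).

After move 1 (1->2):
Peg 0: [3]
Peg 1: []
Peg 2: [2, 1]

After move 2 (1->1):
Peg 0: [3]
Peg 1: []
Peg 2: [2, 1]

After move 3 (1->0):
Peg 0: [3]
Peg 1: []
Peg 2: [2, 1]

After move 4 (0->2):
Peg 0: [3]
Peg 1: []
Peg 2: [2, 1]

After move 5 (0->1):
Peg 0: []
Peg 1: [3]
Peg 2: [2, 1]

After move 6 (1->2):
Peg 0: []
Peg 1: [3]
Peg 2: [2, 1]

After move 7 (0->1):
Peg 0: []
Peg 1: [3]
Peg 2: [2, 1]

After move 8 (2->2):
Peg 0: []
Peg 1: [3]
Peg 2: [2, 1]

After move 9 (0->0):
Peg 0: []
Peg 1: [3]
Peg 2: [2, 1]

Answer: Peg 0: []
Peg 1: [3]
Peg 2: [2, 1]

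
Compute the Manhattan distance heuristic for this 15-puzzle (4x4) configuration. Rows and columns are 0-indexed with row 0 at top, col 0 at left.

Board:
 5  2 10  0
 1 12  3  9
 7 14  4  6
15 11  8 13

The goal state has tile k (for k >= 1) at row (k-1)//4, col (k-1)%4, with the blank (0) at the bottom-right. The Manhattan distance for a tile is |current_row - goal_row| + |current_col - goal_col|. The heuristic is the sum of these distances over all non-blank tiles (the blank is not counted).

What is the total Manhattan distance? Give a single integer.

Answer: 33

Derivation:
Tile 5: at (0,0), goal (1,0), distance |0-1|+|0-0| = 1
Tile 2: at (0,1), goal (0,1), distance |0-0|+|1-1| = 0
Tile 10: at (0,2), goal (2,1), distance |0-2|+|2-1| = 3
Tile 1: at (1,0), goal (0,0), distance |1-0|+|0-0| = 1
Tile 12: at (1,1), goal (2,3), distance |1-2|+|1-3| = 3
Tile 3: at (1,2), goal (0,2), distance |1-0|+|2-2| = 1
Tile 9: at (1,3), goal (2,0), distance |1-2|+|3-0| = 4
Tile 7: at (2,0), goal (1,2), distance |2-1|+|0-2| = 3
Tile 14: at (2,1), goal (3,1), distance |2-3|+|1-1| = 1
Tile 4: at (2,2), goal (0,3), distance |2-0|+|2-3| = 3
Tile 6: at (2,3), goal (1,1), distance |2-1|+|3-1| = 3
Tile 15: at (3,0), goal (3,2), distance |3-3|+|0-2| = 2
Tile 11: at (3,1), goal (2,2), distance |3-2|+|1-2| = 2
Tile 8: at (3,2), goal (1,3), distance |3-1|+|2-3| = 3
Tile 13: at (3,3), goal (3,0), distance |3-3|+|3-0| = 3
Sum: 1 + 0 + 3 + 1 + 3 + 1 + 4 + 3 + 1 + 3 + 3 + 2 + 2 + 3 + 3 = 33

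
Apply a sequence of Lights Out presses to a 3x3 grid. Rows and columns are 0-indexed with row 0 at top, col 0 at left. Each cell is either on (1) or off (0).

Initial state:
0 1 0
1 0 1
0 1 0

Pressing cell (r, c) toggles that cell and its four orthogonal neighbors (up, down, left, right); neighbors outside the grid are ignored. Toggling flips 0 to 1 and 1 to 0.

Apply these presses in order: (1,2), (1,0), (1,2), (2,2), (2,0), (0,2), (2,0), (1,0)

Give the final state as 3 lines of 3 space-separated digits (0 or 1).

Answer: 0 0 1
1 0 1
0 0 1

Derivation:
After press 1 at (1,2):
0 1 1
1 1 0
0 1 1

After press 2 at (1,0):
1 1 1
0 0 0
1 1 1

After press 3 at (1,2):
1 1 0
0 1 1
1 1 0

After press 4 at (2,2):
1 1 0
0 1 0
1 0 1

After press 5 at (2,0):
1 1 0
1 1 0
0 1 1

After press 6 at (0,2):
1 0 1
1 1 1
0 1 1

After press 7 at (2,0):
1 0 1
0 1 1
1 0 1

After press 8 at (1,0):
0 0 1
1 0 1
0 0 1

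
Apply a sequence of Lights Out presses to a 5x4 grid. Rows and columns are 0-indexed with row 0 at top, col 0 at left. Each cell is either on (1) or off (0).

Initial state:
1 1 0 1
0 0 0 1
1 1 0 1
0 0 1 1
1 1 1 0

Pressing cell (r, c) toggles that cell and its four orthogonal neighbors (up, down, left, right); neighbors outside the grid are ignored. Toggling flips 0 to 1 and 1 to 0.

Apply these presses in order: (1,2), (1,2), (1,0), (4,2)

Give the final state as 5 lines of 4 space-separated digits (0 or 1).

After press 1 at (1,2):
1 1 1 1
0 1 1 0
1 1 1 1
0 0 1 1
1 1 1 0

After press 2 at (1,2):
1 1 0 1
0 0 0 1
1 1 0 1
0 0 1 1
1 1 1 0

After press 3 at (1,0):
0 1 0 1
1 1 0 1
0 1 0 1
0 0 1 1
1 1 1 0

After press 4 at (4,2):
0 1 0 1
1 1 0 1
0 1 0 1
0 0 0 1
1 0 0 1

Answer: 0 1 0 1
1 1 0 1
0 1 0 1
0 0 0 1
1 0 0 1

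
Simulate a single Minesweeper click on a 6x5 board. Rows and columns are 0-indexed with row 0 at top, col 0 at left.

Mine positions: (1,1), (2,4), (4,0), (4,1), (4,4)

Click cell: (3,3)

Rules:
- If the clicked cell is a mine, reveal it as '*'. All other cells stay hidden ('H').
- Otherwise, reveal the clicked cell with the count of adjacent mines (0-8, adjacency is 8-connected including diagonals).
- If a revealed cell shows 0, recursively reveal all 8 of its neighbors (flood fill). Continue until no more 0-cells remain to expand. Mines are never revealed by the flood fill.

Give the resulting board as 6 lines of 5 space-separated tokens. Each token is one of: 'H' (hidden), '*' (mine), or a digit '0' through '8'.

H H H H H
H H H H H
H H H H H
H H H 2 H
H H H H H
H H H H H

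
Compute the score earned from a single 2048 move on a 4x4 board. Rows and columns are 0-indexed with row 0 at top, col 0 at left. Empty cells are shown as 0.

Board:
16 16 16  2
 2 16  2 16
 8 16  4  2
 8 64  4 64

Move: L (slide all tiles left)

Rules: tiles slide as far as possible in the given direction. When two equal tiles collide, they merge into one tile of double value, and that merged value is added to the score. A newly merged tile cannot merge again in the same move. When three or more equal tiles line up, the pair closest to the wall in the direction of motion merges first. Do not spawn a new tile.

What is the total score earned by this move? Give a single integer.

Slide left:
row 0: [16, 16, 16, 2] -> [32, 16, 2, 0]  score +32 (running 32)
row 1: [2, 16, 2, 16] -> [2, 16, 2, 16]  score +0 (running 32)
row 2: [8, 16, 4, 2] -> [8, 16, 4, 2]  score +0 (running 32)
row 3: [8, 64, 4, 64] -> [8, 64, 4, 64]  score +0 (running 32)
Board after move:
32 16  2  0
 2 16  2 16
 8 16  4  2
 8 64  4 64

Answer: 32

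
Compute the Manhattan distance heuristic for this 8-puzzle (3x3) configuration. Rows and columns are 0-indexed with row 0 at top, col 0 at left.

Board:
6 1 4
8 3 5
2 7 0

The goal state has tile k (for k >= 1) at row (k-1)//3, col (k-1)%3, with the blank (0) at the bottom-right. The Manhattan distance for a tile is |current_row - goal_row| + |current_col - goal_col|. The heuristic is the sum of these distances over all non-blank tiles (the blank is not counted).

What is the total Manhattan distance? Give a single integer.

Answer: 16

Derivation:
Tile 6: (0,0)->(1,2) = 3
Tile 1: (0,1)->(0,0) = 1
Tile 4: (0,2)->(1,0) = 3
Tile 8: (1,0)->(2,1) = 2
Tile 3: (1,1)->(0,2) = 2
Tile 5: (1,2)->(1,1) = 1
Tile 2: (2,0)->(0,1) = 3
Tile 7: (2,1)->(2,0) = 1
Sum: 3 + 1 + 3 + 2 + 2 + 1 + 3 + 1 = 16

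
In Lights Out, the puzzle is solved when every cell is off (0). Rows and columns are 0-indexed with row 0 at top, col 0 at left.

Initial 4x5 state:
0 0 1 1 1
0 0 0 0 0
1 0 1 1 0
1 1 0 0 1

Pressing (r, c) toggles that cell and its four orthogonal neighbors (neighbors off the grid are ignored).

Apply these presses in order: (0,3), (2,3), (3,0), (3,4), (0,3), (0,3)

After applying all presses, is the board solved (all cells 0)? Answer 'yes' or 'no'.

Answer: yes

Derivation:
After press 1 at (0,3):
0 0 0 0 0
0 0 0 1 0
1 0 1 1 0
1 1 0 0 1

After press 2 at (2,3):
0 0 0 0 0
0 0 0 0 0
1 0 0 0 1
1 1 0 1 1

After press 3 at (3,0):
0 0 0 0 0
0 0 0 0 0
0 0 0 0 1
0 0 0 1 1

After press 4 at (3,4):
0 0 0 0 0
0 0 0 0 0
0 0 0 0 0
0 0 0 0 0

After press 5 at (0,3):
0 0 1 1 1
0 0 0 1 0
0 0 0 0 0
0 0 0 0 0

After press 6 at (0,3):
0 0 0 0 0
0 0 0 0 0
0 0 0 0 0
0 0 0 0 0

Lights still on: 0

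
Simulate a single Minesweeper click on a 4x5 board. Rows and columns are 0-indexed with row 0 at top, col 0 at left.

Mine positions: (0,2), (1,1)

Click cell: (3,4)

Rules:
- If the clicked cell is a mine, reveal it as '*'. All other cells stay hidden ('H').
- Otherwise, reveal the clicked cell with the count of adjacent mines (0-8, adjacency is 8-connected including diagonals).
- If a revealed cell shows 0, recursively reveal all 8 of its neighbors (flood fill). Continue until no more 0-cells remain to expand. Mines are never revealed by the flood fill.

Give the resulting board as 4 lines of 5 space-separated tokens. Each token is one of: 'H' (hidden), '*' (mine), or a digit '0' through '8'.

H H H 1 0
H H 2 1 0
1 1 1 0 0
0 0 0 0 0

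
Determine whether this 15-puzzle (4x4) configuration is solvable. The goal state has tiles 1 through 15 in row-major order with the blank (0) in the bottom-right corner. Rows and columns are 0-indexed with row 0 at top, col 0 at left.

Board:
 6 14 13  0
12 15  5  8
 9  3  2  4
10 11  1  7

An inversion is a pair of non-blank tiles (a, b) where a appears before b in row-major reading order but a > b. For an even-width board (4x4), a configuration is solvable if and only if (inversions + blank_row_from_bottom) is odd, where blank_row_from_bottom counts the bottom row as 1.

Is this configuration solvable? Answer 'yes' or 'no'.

Inversions: 70
Blank is in row 0 (0-indexed from top), which is row 4 counting from the bottom (bottom = 1).
70 + 4 = 74, which is even, so the puzzle is not solvable.

Answer: no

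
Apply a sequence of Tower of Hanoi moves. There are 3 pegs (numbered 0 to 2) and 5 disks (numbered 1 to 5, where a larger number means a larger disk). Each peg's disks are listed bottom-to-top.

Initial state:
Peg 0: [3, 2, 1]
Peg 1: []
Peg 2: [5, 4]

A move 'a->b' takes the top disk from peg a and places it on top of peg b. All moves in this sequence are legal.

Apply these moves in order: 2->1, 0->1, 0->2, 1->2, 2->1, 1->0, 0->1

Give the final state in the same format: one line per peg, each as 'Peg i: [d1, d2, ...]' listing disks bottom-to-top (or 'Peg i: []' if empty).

After move 1 (2->1):
Peg 0: [3, 2, 1]
Peg 1: [4]
Peg 2: [5]

After move 2 (0->1):
Peg 0: [3, 2]
Peg 1: [4, 1]
Peg 2: [5]

After move 3 (0->2):
Peg 0: [3]
Peg 1: [4, 1]
Peg 2: [5, 2]

After move 4 (1->2):
Peg 0: [3]
Peg 1: [4]
Peg 2: [5, 2, 1]

After move 5 (2->1):
Peg 0: [3]
Peg 1: [4, 1]
Peg 2: [5, 2]

After move 6 (1->0):
Peg 0: [3, 1]
Peg 1: [4]
Peg 2: [5, 2]

After move 7 (0->1):
Peg 0: [3]
Peg 1: [4, 1]
Peg 2: [5, 2]

Answer: Peg 0: [3]
Peg 1: [4, 1]
Peg 2: [5, 2]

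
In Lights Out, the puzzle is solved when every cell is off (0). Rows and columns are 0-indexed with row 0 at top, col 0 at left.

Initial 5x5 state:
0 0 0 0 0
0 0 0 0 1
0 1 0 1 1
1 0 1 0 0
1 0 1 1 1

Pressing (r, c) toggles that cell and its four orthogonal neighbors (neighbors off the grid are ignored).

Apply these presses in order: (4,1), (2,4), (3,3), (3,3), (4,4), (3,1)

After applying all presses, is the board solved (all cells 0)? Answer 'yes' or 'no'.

Answer: yes

Derivation:
After press 1 at (4,1):
0 0 0 0 0
0 0 0 0 1
0 1 0 1 1
1 1 1 0 0
0 1 0 1 1

After press 2 at (2,4):
0 0 0 0 0
0 0 0 0 0
0 1 0 0 0
1 1 1 0 1
0 1 0 1 1

After press 3 at (3,3):
0 0 0 0 0
0 0 0 0 0
0 1 0 1 0
1 1 0 1 0
0 1 0 0 1

After press 4 at (3,3):
0 0 0 0 0
0 0 0 0 0
0 1 0 0 0
1 1 1 0 1
0 1 0 1 1

After press 5 at (4,4):
0 0 0 0 0
0 0 0 0 0
0 1 0 0 0
1 1 1 0 0
0 1 0 0 0

After press 6 at (3,1):
0 0 0 0 0
0 0 0 0 0
0 0 0 0 0
0 0 0 0 0
0 0 0 0 0

Lights still on: 0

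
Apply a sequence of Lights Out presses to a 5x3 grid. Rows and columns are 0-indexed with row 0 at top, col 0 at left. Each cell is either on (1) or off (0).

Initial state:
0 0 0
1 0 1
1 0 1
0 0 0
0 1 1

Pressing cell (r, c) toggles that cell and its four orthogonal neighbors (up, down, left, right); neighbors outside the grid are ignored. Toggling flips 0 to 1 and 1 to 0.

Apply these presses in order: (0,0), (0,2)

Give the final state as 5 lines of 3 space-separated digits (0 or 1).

After press 1 at (0,0):
1 1 0
0 0 1
1 0 1
0 0 0
0 1 1

After press 2 at (0,2):
1 0 1
0 0 0
1 0 1
0 0 0
0 1 1

Answer: 1 0 1
0 0 0
1 0 1
0 0 0
0 1 1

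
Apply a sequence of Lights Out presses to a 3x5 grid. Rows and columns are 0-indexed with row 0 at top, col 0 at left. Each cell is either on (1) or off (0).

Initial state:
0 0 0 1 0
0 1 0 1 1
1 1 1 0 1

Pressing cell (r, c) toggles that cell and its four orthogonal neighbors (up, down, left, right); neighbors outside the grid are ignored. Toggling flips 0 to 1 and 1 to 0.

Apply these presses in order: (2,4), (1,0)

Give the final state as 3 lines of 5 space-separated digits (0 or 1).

After press 1 at (2,4):
0 0 0 1 0
0 1 0 1 0
1 1 1 1 0

After press 2 at (1,0):
1 0 0 1 0
1 0 0 1 0
0 1 1 1 0

Answer: 1 0 0 1 0
1 0 0 1 0
0 1 1 1 0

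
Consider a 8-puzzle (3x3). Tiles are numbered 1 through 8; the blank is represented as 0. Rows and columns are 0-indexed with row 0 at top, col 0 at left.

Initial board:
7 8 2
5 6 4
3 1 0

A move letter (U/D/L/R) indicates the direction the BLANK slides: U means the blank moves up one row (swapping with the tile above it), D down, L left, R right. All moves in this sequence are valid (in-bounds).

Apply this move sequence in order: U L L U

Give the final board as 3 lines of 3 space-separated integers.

Answer: 0 8 2
7 5 6
3 1 4

Derivation:
After move 1 (U):
7 8 2
5 6 0
3 1 4

After move 2 (L):
7 8 2
5 0 6
3 1 4

After move 3 (L):
7 8 2
0 5 6
3 1 4

After move 4 (U):
0 8 2
7 5 6
3 1 4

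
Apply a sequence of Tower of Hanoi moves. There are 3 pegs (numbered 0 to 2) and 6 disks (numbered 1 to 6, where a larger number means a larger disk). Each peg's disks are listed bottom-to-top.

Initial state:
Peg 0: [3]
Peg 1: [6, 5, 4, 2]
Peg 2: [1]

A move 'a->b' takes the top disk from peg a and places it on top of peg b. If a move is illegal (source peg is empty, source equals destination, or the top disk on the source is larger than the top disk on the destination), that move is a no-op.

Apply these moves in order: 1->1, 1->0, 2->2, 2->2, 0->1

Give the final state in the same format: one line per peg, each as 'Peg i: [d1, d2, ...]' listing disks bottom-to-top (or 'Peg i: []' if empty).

After move 1 (1->1):
Peg 0: [3]
Peg 1: [6, 5, 4, 2]
Peg 2: [1]

After move 2 (1->0):
Peg 0: [3, 2]
Peg 1: [6, 5, 4]
Peg 2: [1]

After move 3 (2->2):
Peg 0: [3, 2]
Peg 1: [6, 5, 4]
Peg 2: [1]

After move 4 (2->2):
Peg 0: [3, 2]
Peg 1: [6, 5, 4]
Peg 2: [1]

After move 5 (0->1):
Peg 0: [3]
Peg 1: [6, 5, 4, 2]
Peg 2: [1]

Answer: Peg 0: [3]
Peg 1: [6, 5, 4, 2]
Peg 2: [1]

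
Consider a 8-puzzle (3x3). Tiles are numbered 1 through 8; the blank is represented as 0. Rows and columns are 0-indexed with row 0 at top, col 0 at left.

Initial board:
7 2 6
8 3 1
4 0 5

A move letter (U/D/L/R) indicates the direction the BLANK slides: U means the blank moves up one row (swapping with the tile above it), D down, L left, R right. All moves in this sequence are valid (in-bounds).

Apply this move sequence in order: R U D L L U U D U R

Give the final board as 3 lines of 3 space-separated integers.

After move 1 (R):
7 2 6
8 3 1
4 5 0

After move 2 (U):
7 2 6
8 3 0
4 5 1

After move 3 (D):
7 2 6
8 3 1
4 5 0

After move 4 (L):
7 2 6
8 3 1
4 0 5

After move 5 (L):
7 2 6
8 3 1
0 4 5

After move 6 (U):
7 2 6
0 3 1
8 4 5

After move 7 (U):
0 2 6
7 3 1
8 4 5

After move 8 (D):
7 2 6
0 3 1
8 4 5

After move 9 (U):
0 2 6
7 3 1
8 4 5

After move 10 (R):
2 0 6
7 3 1
8 4 5

Answer: 2 0 6
7 3 1
8 4 5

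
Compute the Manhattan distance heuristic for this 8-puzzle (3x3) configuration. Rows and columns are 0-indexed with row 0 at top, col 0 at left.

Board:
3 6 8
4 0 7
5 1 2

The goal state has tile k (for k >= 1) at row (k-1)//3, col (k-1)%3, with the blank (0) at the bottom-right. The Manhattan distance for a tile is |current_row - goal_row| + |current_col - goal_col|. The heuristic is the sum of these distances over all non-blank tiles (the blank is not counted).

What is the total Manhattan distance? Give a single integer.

Answer: 18

Derivation:
Tile 3: (0,0)->(0,2) = 2
Tile 6: (0,1)->(1,2) = 2
Tile 8: (0,2)->(2,1) = 3
Tile 4: (1,0)->(1,0) = 0
Tile 7: (1,2)->(2,0) = 3
Tile 5: (2,0)->(1,1) = 2
Tile 1: (2,1)->(0,0) = 3
Tile 2: (2,2)->(0,1) = 3
Sum: 2 + 2 + 3 + 0 + 3 + 2 + 3 + 3 = 18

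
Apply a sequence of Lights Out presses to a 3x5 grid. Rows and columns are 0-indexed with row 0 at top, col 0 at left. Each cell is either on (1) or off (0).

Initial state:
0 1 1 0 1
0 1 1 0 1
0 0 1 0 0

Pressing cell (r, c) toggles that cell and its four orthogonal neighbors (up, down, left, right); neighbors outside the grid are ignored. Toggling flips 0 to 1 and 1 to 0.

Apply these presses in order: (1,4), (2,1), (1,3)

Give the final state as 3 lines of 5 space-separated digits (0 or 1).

Answer: 0 1 1 1 0
0 0 0 0 1
1 1 0 1 1

Derivation:
After press 1 at (1,4):
0 1 1 0 0
0 1 1 1 0
0 0 1 0 1

After press 2 at (2,1):
0 1 1 0 0
0 0 1 1 0
1 1 0 0 1

After press 3 at (1,3):
0 1 1 1 0
0 0 0 0 1
1 1 0 1 1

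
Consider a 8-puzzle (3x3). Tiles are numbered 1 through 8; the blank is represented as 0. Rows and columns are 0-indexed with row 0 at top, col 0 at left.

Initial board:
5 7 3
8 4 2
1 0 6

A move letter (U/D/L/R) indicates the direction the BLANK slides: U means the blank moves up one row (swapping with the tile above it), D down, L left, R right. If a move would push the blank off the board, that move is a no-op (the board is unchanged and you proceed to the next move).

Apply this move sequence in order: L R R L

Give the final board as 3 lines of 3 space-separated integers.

Answer: 5 7 3
8 4 2
1 0 6

Derivation:
After move 1 (L):
5 7 3
8 4 2
0 1 6

After move 2 (R):
5 7 3
8 4 2
1 0 6

After move 3 (R):
5 7 3
8 4 2
1 6 0

After move 4 (L):
5 7 3
8 4 2
1 0 6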